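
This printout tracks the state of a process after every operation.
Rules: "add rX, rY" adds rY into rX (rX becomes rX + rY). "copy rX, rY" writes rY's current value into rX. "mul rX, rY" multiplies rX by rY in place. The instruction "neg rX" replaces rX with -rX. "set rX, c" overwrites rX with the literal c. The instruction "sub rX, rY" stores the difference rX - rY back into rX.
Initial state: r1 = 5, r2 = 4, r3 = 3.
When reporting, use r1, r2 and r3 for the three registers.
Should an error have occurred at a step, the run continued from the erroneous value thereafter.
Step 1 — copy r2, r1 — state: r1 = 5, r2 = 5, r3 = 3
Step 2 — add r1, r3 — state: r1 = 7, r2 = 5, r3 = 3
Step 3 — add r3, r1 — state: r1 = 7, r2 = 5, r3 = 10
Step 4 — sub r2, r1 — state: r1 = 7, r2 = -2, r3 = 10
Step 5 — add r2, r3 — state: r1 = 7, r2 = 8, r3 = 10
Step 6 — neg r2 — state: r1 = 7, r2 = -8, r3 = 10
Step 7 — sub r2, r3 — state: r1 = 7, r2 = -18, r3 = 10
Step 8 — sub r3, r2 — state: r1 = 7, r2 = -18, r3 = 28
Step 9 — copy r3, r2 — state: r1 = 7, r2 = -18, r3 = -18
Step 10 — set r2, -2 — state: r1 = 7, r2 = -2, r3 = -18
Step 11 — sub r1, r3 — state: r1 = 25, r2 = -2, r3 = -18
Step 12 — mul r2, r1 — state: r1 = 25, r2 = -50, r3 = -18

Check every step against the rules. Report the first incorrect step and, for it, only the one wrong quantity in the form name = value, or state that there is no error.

Step 1: r2 = 5 — exactly as logged.
Step 2: r1 = 5 + 3 = 8 — the printout has a different value.
That makes step 2 the first incorrect line — r1 = 8 is what it should show.

step 2, r1 = 8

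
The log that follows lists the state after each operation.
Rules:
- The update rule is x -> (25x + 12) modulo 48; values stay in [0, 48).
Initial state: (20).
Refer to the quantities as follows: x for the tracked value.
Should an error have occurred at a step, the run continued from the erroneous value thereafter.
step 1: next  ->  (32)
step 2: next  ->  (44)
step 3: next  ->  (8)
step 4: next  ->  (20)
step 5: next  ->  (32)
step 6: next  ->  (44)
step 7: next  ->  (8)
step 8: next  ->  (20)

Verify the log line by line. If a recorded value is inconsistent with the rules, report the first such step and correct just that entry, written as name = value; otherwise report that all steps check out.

Recomputing the run from the initial state:
step 1: x = 32
step 2: x = 44
step 3: x = 8
step 4: x = 20
step 5: x = 32
step 6: x = 44
step 7: x = 8
step 8: x = 20
This matches the log at every step.

no error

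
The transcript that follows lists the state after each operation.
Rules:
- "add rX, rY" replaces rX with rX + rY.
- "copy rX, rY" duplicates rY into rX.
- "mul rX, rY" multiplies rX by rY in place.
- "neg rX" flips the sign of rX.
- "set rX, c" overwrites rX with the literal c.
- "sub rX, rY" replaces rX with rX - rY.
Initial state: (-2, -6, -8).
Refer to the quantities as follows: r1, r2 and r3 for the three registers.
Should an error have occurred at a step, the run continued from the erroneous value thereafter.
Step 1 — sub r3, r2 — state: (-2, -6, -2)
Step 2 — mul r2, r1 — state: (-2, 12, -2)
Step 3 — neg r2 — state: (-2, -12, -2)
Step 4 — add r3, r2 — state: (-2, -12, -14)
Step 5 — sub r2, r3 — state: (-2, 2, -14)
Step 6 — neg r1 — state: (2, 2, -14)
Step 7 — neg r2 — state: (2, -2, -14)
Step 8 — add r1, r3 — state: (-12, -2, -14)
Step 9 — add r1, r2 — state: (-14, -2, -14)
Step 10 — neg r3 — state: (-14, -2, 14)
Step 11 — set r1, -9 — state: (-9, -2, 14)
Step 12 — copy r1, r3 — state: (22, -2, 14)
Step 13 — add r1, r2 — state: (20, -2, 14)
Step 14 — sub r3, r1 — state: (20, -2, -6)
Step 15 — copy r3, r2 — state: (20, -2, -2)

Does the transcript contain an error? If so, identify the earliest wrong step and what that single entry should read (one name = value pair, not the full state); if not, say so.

Recomputing the run from the initial state:
step 1: r1 = -2, r2 = -6, r3 = -2
step 2: r1 = -2, r2 = 12, r3 = -2
step 3: r1 = -2, r2 = -12, r3 = -2
step 4: r1 = -2, r2 = -12, r3 = -14
step 5: r1 = -2, r2 = 2, r3 = -14
step 6: r1 = 2, r2 = 2, r3 = -14
step 7: r1 = 2, r2 = -2, r3 = -14
step 8: r1 = -12, r2 = -2, r3 = -14
step 9: r1 = -14, r2 = -2, r3 = -14
step 10: r1 = -14, r2 = -2, r3 = 14
step 11: r1 = -9, r2 = -2, r3 = 14
step 12: r1 = 14, r2 = -2, r3 = 14
step 13: r1 = 12, r2 = -2, r3 = 14
step 14: r1 = 12, r2 = -2, r3 = 2
step 15: r1 = 12, r2 = -2, r3 = -2
The first disagreement with the transcript is at step 12, where the value should be r1 = 14.

step 12, r1 = 14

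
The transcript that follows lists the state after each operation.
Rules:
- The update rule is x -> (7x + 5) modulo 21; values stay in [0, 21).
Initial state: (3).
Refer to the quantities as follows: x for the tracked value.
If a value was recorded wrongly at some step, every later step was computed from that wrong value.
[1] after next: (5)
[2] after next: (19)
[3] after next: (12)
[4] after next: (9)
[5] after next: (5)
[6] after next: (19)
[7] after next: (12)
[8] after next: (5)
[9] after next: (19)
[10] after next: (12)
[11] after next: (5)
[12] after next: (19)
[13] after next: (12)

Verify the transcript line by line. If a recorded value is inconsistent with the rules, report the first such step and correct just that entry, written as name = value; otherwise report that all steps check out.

step 4, x = 5

Step 1: x = (7*3 + 5) mod 21 = 5 — agrees with the transcript.
Step 2: x = (7*5 + 5) mod 21 = 19 — same as recorded.
Step 3: x = (7*19 + 5) mod 21 = 12 — checks out.
Step 4: x = (7*12 + 5) mod 21 = 5 — the transcript has a different value.
First incorrect step: 4; the correct value is x = 5.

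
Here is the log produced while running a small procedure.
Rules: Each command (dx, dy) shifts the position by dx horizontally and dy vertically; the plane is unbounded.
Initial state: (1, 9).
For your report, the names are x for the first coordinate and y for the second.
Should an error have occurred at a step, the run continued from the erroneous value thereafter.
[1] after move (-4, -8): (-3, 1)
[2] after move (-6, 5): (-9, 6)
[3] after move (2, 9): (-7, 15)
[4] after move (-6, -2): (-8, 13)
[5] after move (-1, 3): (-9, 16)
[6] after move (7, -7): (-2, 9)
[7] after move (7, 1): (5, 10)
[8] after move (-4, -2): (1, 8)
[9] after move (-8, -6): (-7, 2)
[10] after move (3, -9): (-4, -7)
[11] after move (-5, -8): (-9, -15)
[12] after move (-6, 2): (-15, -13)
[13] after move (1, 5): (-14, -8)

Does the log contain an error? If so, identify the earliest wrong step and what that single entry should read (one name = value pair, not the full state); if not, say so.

step 4, x = -13

Step 1: x = 1 + (-4) = -3, y = 9 + (-8) = 1 — agrees with the log.
Step 2: x = -3 + (-6) = -9, y = 1 + (5) = 6 — verified.
Step 3: x = -9 + (2) = -7, y = 6 + (9) = 15 — agrees with the log.
Step 4: x = -7 + (-6) = -13, y = 15 + (-2) = 13 — the recorded entry deviates here.
First deviation found at step 4; the corrected entry is x = -13.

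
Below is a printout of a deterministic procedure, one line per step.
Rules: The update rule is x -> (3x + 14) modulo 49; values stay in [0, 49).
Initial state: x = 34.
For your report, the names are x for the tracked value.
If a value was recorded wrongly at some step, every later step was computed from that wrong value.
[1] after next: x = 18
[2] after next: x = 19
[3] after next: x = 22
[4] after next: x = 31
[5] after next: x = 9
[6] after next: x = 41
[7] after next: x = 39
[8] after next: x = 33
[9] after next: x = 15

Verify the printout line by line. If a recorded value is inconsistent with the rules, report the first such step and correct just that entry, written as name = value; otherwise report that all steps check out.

Recomputing the run from the initial state:
step 1: x = 18
step 2: x = 19
step 3: x = 22
step 4: x = 31
step 5: x = 9
step 6: x = 41
step 7: x = 39
step 8: x = 33
step 9: x = 15
This matches the printout at every step.

no error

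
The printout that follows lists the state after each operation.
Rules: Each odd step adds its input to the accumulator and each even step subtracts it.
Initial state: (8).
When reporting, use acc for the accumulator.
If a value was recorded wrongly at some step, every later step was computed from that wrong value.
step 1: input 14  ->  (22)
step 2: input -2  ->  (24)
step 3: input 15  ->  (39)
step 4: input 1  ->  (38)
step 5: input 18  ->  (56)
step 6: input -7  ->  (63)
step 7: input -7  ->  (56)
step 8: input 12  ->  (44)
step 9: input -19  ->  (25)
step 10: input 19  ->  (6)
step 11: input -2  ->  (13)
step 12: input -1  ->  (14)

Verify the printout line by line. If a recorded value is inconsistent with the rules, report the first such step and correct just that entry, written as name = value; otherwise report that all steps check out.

step 11, acc = 4

step 1: acc = 8 + 14 = 22 -> in agreement
step 2: acc = 22 - -2 = 24 -> matches
step 3: acc = 24 + 15 = 39 -> agrees with the printout
step 4: acc = 39 - 1 = 38 -> verified
step 5: acc = 38 + 18 = 56 -> no discrepancy
step 6: acc = 56 - -7 = 63 -> same as recorded
step 7: acc = 63 + -7 = 56 -> same as recorded
step 8: acc = 56 - 12 = 44 -> agrees with the printout
step 9: acc = 44 + -19 = 25 -> confirmed correct
step 10: acc = 25 - 19 = 6 -> exactly as logged
step 11: acc = 6 + -2 = 4 -> the entry is off here
Conclusion: step 11 carries the first error; the entry should be acc = 4.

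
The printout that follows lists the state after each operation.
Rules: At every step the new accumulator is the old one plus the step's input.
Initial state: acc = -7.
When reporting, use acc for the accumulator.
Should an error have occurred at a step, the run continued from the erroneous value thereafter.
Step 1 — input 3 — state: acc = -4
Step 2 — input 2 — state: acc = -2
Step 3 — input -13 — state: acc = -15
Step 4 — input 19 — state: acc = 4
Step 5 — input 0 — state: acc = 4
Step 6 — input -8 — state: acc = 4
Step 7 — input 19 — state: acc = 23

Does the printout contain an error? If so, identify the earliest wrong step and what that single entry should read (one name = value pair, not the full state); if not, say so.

step 6, acc = -4

1. acc = -7 + 3 = -4 (agrees with the printout)
2. acc = -4 + 2 = -2 (confirmed correct)
3. acc = -2 + -13 = -15 (confirmed correct)
4. acc = -15 + 19 = 4 (matches)
5. acc = 4 + 0 = 4 (exactly as logged)
6. acc = 4 + -8 = -4 (this is not what the printout shows)
So the first discrepancy is step 6, where the right value is acc = -4.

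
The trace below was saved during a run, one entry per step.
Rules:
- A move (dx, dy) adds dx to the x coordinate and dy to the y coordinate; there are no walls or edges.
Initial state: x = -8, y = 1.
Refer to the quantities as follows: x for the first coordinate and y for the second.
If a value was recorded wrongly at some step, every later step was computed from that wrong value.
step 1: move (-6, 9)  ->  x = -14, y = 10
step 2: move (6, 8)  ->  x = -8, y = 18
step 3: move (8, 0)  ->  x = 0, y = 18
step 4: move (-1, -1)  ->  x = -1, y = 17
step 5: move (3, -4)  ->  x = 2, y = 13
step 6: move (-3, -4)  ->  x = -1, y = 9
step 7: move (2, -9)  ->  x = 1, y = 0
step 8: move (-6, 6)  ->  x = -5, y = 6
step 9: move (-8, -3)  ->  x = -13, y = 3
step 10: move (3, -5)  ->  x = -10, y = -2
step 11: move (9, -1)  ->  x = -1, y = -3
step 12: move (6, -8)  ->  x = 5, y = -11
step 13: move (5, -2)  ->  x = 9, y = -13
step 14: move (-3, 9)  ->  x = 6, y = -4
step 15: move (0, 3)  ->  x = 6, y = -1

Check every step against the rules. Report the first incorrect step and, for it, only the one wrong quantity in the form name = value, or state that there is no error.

step 13, x = 10

Recomputing the run from the initial state:
step 1: x = -14, y = 10
step 2: x = -8, y = 18
step 3: x = 0, y = 18
step 4: x = -1, y = 17
step 5: x = 2, y = 13
step 6: x = -1, y = 9
step 7: x = 1, y = 0
step 8: x = -5, y = 6
step 9: x = -13, y = 3
step 10: x = -10, y = -2
step 11: x = -1, y = -3
step 12: x = 5, y = -11
step 13: x = 10, y = -13
step 14: x = 7, y = -4
step 15: x = 7, y = -1
The first disagreement with the trace is at step 13, where the value should be x = 10.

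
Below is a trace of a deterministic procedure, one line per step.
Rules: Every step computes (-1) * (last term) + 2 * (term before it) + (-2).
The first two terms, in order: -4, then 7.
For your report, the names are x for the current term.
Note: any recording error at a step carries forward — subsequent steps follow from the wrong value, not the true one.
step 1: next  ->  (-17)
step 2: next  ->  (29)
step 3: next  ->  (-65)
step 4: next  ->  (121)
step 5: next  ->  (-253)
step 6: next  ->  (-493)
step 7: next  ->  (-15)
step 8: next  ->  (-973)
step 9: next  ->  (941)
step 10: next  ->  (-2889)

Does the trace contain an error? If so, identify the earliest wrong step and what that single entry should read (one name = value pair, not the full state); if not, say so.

Recomputing the run from the initial state:
step 1: x = -17
step 2: x = 29
step 3: x = -65
step 4: x = 121
step 5: x = -253
step 6: x = 493
step 7: x = -1001
step 8: x = 1985
step 9: x = -3989
step 10: x = 7957
The first disagreement with the trace is at step 6, where the value should be x = 493.

step 6, x = 493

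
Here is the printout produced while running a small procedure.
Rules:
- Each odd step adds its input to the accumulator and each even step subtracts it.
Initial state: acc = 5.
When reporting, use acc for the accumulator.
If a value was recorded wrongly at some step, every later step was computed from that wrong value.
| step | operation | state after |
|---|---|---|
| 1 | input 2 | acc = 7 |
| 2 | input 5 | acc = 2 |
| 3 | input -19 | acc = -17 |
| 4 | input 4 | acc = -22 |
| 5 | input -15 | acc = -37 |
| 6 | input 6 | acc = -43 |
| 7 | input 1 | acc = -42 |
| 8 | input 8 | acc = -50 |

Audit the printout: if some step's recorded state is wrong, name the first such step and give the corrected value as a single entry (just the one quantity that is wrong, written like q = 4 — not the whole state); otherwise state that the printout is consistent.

step 1: acc = 5 + 2 = 7 -> verified
step 2: acc = 7 - 5 = 2 -> consistent with the printout
step 3: acc = 2 + -19 = -17 -> in agreement
step 4: acc = -17 - 4 = -21 -> the entry is off here
The earliest wrong entry is at step 4: it should read acc = -21.

step 4, acc = -21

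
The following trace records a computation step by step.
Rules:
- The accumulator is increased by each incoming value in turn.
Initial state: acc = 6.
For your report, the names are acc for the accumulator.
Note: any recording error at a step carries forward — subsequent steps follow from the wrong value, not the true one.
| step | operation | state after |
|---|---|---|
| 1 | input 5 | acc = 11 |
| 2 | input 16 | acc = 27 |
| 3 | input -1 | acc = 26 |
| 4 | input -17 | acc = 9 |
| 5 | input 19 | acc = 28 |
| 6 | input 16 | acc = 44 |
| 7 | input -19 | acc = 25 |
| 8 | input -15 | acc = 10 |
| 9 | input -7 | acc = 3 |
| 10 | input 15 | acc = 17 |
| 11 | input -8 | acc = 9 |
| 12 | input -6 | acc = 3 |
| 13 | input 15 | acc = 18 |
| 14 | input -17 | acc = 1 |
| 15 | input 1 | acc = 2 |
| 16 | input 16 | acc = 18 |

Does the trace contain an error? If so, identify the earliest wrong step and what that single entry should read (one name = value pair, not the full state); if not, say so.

Step 1: acc = 6 + 5 = 11 — exactly as logged.
Step 2: acc = 11 + 16 = 27 — in agreement.
Step 3: acc = 27 + -1 = 26 — confirmed correct.
Step 4: acc = 26 + -17 = 9 — agrees with the trace.
Step 5: acc = 9 + 19 = 28 — no discrepancy.
Step 6: acc = 28 + 16 = 44 — no discrepancy.
Step 7: acc = 44 + -19 = 25 — verified.
Step 8: acc = 25 + -15 = 10 — confirmed correct.
Step 9: acc = 10 + -7 = 3 — confirmed correct.
Step 10: acc = 3 + 15 = 18 — the recorded entry deviates here.
First deviation found at step 10; the corrected entry is acc = 18.

step 10, acc = 18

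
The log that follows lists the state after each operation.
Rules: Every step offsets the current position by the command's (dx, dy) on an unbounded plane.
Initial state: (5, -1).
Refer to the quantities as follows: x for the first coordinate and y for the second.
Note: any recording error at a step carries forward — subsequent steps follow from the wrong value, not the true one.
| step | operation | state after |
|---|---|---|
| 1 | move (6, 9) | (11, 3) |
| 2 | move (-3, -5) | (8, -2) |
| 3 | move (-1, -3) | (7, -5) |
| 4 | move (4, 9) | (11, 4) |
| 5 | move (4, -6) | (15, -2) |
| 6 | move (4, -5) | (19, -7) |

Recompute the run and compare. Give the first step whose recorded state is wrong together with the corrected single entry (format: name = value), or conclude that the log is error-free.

step 1, y = 8

Recomputing the run from the initial state:
step 1: x = 11, y = 8
step 2: x = 8, y = 3
step 3: x = 7, y = 0
step 4: x = 11, y = 9
step 5: x = 15, y = 3
step 6: x = 19, y = -2
The first disagreement with the log is at step 1, where the value should be y = 8.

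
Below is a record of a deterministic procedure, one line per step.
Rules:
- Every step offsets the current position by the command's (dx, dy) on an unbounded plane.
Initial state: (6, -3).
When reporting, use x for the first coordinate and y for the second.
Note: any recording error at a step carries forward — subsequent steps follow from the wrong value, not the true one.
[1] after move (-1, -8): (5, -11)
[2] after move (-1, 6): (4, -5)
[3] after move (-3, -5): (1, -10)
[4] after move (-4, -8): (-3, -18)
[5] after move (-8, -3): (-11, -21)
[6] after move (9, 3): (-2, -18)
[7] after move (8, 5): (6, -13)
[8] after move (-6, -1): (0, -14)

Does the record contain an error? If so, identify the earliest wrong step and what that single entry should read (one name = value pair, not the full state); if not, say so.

no error

step 1: x = 6 + (-1) = 5, y = -3 + (-8) = -11 -> same as recorded
step 2: x = 5 + (-1) = 4, y = -11 + (6) = -5 -> in agreement
step 3: x = 4 + (-3) = 1, y = -5 + (-5) = -10 -> exactly as logged
step 4: x = 1 + (-4) = -3, y = -10 + (-8) = -18 -> no discrepancy
step 5: x = -3 + (-8) = -11, y = -18 + (-3) = -21 -> no discrepancy
step 6: x = -11 + (9) = -2, y = -21 + (3) = -18 -> consistent with the record
step 7: x = -2 + (8) = 6, y = -18 + (5) = -13 -> same as recorded
step 8: x = 6 + (-6) = 0, y = -13 + (-1) = -14 -> same as recorded
No step deviates from the rules.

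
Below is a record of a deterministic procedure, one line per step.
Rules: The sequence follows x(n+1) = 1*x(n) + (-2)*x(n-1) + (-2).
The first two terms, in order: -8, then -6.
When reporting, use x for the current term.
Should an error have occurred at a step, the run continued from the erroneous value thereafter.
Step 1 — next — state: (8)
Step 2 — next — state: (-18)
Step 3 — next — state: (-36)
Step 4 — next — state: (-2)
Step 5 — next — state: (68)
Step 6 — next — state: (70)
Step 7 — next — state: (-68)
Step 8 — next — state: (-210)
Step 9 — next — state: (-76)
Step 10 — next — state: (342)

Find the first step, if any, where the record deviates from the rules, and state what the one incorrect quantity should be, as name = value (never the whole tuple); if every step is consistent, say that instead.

step 2, x = 18

Step 1: x = 1*(-6) + (-2)*(-8) + (-2) = 8 — no discrepancy.
Step 2: x = 1*(8) + (-2)*(-6) + (-2) = 18 — a discrepancy with the record.
Conclusion: step 2 carries the first error; the entry should be x = 18.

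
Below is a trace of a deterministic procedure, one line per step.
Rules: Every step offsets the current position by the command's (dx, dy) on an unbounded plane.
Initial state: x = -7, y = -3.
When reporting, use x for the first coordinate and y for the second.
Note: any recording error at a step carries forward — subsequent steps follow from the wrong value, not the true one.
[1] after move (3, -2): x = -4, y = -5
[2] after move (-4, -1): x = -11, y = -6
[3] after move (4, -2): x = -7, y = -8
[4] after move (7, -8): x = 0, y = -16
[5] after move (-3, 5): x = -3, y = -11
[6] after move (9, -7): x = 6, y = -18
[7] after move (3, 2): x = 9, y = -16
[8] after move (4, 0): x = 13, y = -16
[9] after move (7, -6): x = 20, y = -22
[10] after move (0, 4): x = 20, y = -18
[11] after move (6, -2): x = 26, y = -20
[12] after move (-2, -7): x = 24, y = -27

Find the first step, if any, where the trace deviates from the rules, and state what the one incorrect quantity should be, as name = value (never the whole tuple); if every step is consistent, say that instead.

1. x = -7 + (3) = -4, y = -3 + (-2) = -5 (same as recorded)
2. x = -4 + (-4) = -8, y = -5 + (-1) = -6 (this is not what the trace shows)
First deviation found at step 2; the corrected entry is x = -8.

step 2, x = -8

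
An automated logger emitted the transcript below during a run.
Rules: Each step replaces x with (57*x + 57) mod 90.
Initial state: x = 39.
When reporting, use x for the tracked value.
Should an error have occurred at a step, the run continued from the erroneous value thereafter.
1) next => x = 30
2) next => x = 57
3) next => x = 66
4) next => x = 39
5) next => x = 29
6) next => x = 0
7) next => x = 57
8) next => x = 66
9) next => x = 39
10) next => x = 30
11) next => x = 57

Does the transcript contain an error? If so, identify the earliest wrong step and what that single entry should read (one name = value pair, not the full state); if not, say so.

1. x = (57*39 + 57) mod 90 = 30 (same as recorded)
2. x = (57*30 + 57) mod 90 = 57 (no discrepancy)
3. x = (57*57 + 57) mod 90 = 66 (agrees with the transcript)
4. x = (57*66 + 57) mod 90 = 39 (same as recorded)
5. x = (57*39 + 57) mod 90 = 30 (first mismatch against the transcript)
Conclusion: step 5 carries the first error; the entry should be x = 30.

step 5, x = 30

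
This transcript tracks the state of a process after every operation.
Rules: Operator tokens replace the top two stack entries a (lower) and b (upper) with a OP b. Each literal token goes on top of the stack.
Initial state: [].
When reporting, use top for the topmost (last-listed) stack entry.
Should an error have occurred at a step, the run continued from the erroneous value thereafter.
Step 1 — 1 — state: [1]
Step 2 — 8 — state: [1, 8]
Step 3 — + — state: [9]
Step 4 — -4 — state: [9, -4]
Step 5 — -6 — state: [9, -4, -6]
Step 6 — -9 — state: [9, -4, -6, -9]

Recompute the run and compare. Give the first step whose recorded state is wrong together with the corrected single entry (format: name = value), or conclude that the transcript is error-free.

Recomputing the run from the initial state:
step 1: [1]
step 2: [1, 8]
step 3: [9]
step 4: [9, -4]
step 5: [9, -4, -6]
step 6: [9, -4, -6, -9]
This matches the transcript at every step.

no error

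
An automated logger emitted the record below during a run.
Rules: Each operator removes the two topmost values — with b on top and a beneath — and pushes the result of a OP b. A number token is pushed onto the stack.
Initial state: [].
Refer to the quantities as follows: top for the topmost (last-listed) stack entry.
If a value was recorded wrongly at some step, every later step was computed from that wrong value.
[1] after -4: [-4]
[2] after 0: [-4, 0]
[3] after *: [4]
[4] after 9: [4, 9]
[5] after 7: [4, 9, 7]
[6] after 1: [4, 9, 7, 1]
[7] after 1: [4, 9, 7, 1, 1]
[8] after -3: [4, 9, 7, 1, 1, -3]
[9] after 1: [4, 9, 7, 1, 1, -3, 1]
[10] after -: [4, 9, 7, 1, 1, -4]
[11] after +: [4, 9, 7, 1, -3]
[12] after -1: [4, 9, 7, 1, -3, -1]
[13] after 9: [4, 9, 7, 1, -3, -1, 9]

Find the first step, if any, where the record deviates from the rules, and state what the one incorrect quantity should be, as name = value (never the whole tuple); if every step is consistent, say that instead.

step 3, top = 0

Recomputing the run from the initial state:
step 1: [-4]
step 2: [-4, 0]
step 3: [0]
step 4: [0, 9]
step 5: [0, 9, 7]
step 6: [0, 9, 7, 1]
step 7: [0, 9, 7, 1, 1]
step 8: [0, 9, 7, 1, 1, -3]
step 9: [0, 9, 7, 1, 1, -3, 1]
step 10: [0, 9, 7, 1, 1, -4]
step 11: [0, 9, 7, 1, -3]
step 12: [0, 9, 7, 1, -3, -1]
step 13: [0, 9, 7, 1, -3, -1, 9]
The first disagreement with the record is at step 3, where the value should be top = 0.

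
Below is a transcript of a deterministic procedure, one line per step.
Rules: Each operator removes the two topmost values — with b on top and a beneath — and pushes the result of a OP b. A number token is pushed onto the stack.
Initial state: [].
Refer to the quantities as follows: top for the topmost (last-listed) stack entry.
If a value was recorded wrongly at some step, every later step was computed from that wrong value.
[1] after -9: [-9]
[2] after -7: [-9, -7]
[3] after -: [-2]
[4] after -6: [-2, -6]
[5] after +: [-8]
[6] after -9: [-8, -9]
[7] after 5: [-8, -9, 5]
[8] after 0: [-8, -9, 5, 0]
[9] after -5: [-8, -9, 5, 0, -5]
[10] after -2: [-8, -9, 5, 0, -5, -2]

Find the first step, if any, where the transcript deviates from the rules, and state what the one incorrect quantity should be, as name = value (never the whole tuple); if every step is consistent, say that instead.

no error

Step 1: push -9: top = -9 — no discrepancy.
Step 2: push -7: top = -7 — confirmed correct.
Step 3: -9 - -7 = -2 — consistent with the transcript.
Step 4: push -6: top = -6 — verified.
Step 5: -2 + -6 = -8 — confirmed correct.
Step 6: push -9: top = -9 — agrees with the transcript.
Step 7: push 5: top = 5 — in agreement.
Step 8: push 0: top = 0 — exactly as logged.
Step 9: push -5: top = -5 — confirmed correct.
Step 10: push -2: top = -2 — verified.
Every step is consistent.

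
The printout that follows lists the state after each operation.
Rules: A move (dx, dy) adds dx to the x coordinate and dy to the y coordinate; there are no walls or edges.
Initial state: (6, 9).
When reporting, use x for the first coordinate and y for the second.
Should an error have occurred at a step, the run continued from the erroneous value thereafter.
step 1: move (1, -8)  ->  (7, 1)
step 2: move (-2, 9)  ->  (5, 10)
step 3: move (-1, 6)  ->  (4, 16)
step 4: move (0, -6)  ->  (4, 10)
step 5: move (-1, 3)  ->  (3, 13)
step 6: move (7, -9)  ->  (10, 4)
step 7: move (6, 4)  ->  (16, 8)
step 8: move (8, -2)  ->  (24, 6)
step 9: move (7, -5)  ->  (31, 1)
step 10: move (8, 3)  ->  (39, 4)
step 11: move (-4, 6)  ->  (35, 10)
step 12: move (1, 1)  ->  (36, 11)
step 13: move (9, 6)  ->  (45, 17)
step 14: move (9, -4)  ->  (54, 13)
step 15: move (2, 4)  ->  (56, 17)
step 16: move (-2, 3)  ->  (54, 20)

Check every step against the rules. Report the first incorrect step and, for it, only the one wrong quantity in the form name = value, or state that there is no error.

no error

step 1: x = 6 + (1) = 7, y = 9 + (-8) = 1 -> verified
step 2: x = 7 + (-2) = 5, y = 1 + (9) = 10 -> verified
step 3: x = 5 + (-1) = 4, y = 10 + (6) = 16 -> same as recorded
step 4: x = 4 + (0) = 4, y = 16 + (-6) = 10 -> exactly as logged
step 5: x = 4 + (-1) = 3, y = 10 + (3) = 13 -> same as recorded
step 6: x = 3 + (7) = 10, y = 13 + (-9) = 4 -> same as recorded
step 7: x = 10 + (6) = 16, y = 4 + (4) = 8 -> confirmed correct
step 8: x = 16 + (8) = 24, y = 8 + (-2) = 6 -> no discrepancy
step 9: x = 24 + (7) = 31, y = 6 + (-5) = 1 -> verified
step 10: x = 31 + (8) = 39, y = 1 + (3) = 4 -> matches
step 11: x = 39 + (-4) = 35, y = 4 + (6) = 10 -> checks out
step 12: x = 35 + (1) = 36, y = 10 + (1) = 11 -> same as recorded
step 13: x = 36 + (9) = 45, y = 11 + (6) = 17 -> agrees with the printout
step 14: x = 45 + (9) = 54, y = 17 + (-4) = 13 -> consistent with the printout
step 15: x = 54 + (2) = 56, y = 13 + (4) = 17 -> consistent with the printout
step 16: x = 56 + (-2) = 54, y = 17 + (3) = 20 -> agrees with the printout
All steps check out; nothing to correct.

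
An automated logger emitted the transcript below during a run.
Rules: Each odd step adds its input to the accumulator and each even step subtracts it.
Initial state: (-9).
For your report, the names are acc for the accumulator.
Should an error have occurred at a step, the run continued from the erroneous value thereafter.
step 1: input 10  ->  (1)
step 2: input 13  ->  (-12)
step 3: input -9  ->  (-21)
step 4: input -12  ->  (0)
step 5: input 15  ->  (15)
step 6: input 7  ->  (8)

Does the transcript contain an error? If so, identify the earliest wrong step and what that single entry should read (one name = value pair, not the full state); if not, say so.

step 4, acc = -9

step 1: acc = -9 + 10 = 1 -> agrees with the transcript
step 2: acc = 1 - 13 = -12 -> in agreement
step 3: acc = -12 + -9 = -21 -> matches
step 4: acc = -21 - -12 = -9 -> a discrepancy with the transcript
First incorrect step: 4; the correct value is acc = -9.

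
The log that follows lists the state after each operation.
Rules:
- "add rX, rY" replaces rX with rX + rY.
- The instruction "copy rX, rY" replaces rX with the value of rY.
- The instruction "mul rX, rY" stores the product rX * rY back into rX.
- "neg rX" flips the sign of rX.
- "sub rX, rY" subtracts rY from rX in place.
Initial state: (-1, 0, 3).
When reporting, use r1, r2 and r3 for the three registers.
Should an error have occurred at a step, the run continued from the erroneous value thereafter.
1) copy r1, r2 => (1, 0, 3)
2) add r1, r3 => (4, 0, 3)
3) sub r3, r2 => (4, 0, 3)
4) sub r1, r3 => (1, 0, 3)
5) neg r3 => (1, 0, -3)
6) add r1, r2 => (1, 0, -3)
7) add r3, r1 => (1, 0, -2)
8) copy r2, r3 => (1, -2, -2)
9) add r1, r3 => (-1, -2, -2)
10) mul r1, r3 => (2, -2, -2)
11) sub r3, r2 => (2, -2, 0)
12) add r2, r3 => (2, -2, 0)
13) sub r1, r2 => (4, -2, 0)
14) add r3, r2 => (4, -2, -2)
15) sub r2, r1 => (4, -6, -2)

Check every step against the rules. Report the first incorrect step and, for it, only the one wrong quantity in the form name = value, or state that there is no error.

step 1, r1 = 0

Recomputing the run from the initial state:
step 1: r1 = 0, r2 = 0, r3 = 3
step 2: r1 = 3, r2 = 0, r3 = 3
step 3: r1 = 3, r2 = 0, r3 = 3
step 4: r1 = 0, r2 = 0, r3 = 3
step 5: r1 = 0, r2 = 0, r3 = -3
step 6: r1 = 0, r2 = 0, r3 = -3
step 7: r1 = 0, r2 = 0, r3 = -3
step 8: r1 = 0, r2 = -3, r3 = -3
step 9: r1 = -3, r2 = -3, r3 = -3
step 10: r1 = 9, r2 = -3, r3 = -3
step 11: r1 = 9, r2 = -3, r3 = 0
step 12: r1 = 9, r2 = -3, r3 = 0
step 13: r1 = 12, r2 = -3, r3 = 0
step 14: r1 = 12, r2 = -3, r3 = -3
step 15: r1 = 12, r2 = -15, r3 = -3
The first disagreement with the log is at step 1, where the value should be r1 = 0.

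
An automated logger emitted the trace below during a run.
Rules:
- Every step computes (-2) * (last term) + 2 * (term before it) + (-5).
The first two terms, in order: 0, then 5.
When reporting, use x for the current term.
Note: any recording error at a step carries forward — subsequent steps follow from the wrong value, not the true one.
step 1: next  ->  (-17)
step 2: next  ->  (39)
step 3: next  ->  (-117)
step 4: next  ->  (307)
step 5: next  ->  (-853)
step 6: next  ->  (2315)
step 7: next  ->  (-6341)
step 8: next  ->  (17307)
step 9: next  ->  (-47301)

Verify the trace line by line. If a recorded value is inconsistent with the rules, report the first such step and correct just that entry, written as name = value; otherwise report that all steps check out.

Step 1: x = -2*(5) + (2)*(0) + (-5) = -15 — the recorded entry deviates here.
The audit stops at step 1: the recorded entry is wrong and should be x = -15.

step 1, x = -15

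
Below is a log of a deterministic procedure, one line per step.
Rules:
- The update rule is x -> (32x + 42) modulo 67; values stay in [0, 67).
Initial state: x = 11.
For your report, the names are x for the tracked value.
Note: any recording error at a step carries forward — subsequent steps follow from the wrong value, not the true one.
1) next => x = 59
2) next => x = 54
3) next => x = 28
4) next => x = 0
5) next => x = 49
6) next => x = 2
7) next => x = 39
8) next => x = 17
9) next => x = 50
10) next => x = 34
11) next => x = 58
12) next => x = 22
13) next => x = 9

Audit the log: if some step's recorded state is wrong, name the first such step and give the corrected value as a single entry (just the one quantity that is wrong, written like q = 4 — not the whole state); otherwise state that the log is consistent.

step 5, x = 42

Recomputing the run from the initial state:
step 1: x = 59
step 2: x = 54
step 3: x = 28
step 4: x = 0
step 5: x = 42
step 6: x = 46
step 7: x = 40
step 8: x = 49
step 9: x = 2
step 10: x = 39
step 11: x = 17
step 12: x = 50
step 13: x = 34
The first disagreement with the log is at step 5, where the value should be x = 42.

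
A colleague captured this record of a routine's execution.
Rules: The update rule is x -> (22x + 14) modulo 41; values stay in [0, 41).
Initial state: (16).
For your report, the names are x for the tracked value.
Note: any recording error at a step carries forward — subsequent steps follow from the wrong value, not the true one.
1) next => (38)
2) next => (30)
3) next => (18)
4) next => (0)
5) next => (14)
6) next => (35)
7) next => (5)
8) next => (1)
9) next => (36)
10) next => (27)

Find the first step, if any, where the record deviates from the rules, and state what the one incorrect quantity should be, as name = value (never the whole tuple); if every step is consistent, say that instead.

no error

step 1: x = (22*16 + 14) mod 41 = 38 -> matches
step 2: x = (22*38 + 14) mod 41 = 30 -> matches
step 3: x = (22*30 + 14) mod 41 = 18 -> in agreement
step 4: x = (22*18 + 14) mod 41 = 0 -> same as recorded
step 5: x = (22*0 + 14) mod 41 = 14 -> checks out
step 6: x = (22*14 + 14) mod 41 = 35 -> exactly as logged
step 7: x = (22*35 + 14) mod 41 = 5 -> verified
step 8: x = (22*5 + 14) mod 41 = 1 -> exactly as logged
step 9: x = (22*1 + 14) mod 41 = 36 -> agrees with the record
step 10: x = (22*36 + 14) mod 41 = 27 -> no discrepancy
All steps check out; nothing to correct.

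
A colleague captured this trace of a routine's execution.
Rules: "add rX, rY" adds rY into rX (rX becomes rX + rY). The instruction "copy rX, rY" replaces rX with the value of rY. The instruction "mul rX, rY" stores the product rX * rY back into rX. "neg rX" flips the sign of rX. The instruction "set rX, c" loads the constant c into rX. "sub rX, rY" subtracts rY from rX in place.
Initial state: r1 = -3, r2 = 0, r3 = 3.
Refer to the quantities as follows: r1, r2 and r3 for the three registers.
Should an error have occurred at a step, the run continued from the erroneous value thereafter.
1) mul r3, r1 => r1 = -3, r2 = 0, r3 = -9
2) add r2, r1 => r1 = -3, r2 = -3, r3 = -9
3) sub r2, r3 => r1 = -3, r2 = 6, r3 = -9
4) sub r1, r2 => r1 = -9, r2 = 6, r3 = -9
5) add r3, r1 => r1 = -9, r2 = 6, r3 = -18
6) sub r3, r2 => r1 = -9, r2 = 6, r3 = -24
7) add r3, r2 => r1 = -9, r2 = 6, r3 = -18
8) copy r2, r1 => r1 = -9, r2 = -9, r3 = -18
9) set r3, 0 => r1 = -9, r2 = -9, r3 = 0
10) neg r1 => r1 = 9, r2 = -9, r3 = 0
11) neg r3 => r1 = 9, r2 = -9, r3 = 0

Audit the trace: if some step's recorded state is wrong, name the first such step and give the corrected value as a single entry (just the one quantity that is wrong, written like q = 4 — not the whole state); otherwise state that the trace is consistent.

no error

Recomputing the run from the initial state:
step 1: r1 = -3, r2 = 0, r3 = -9
step 2: r1 = -3, r2 = -3, r3 = -9
step 3: r1 = -3, r2 = 6, r3 = -9
step 4: r1 = -9, r2 = 6, r3 = -9
step 5: r1 = -9, r2 = 6, r3 = -18
step 6: r1 = -9, r2 = 6, r3 = -24
step 7: r1 = -9, r2 = 6, r3 = -18
step 8: r1 = -9, r2 = -9, r3 = -18
step 9: r1 = -9, r2 = -9, r3 = 0
step 10: r1 = 9, r2 = -9, r3 = 0
step 11: r1 = 9, r2 = -9, r3 = 0
This matches the trace at every step.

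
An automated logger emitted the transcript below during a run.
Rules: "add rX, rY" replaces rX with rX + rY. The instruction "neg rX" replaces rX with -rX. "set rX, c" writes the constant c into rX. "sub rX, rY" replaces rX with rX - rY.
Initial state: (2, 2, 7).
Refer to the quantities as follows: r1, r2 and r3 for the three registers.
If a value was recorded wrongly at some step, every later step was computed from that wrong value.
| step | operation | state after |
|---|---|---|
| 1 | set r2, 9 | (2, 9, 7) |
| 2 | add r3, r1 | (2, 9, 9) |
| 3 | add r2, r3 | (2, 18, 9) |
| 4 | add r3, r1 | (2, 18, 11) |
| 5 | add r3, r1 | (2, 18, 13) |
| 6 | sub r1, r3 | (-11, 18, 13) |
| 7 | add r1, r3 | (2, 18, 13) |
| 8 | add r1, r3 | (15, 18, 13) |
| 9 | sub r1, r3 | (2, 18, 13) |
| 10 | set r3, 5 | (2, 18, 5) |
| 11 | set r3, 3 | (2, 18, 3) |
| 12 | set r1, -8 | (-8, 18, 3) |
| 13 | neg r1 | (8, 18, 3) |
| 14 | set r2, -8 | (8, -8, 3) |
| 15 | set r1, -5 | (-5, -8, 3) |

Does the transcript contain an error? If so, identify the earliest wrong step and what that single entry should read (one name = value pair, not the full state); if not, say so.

no error

step 1: r2 = 9 -> same as recorded
step 2: r3 = 7 + 2 = 9 -> no discrepancy
step 3: r2 = 9 + 9 = 18 -> checks out
step 4: r3 = 9 + 2 = 11 -> consistent with the transcript
step 5: r3 = 11 + 2 = 13 -> confirmed correct
step 6: r1 = 2 - 13 = -11 -> checks out
step 7: r1 = -11 + 13 = 2 -> exactly as logged
step 8: r1 = 2 + 13 = 15 -> checks out
step 9: r1 = 15 - 13 = 2 -> no discrepancy
step 10: r3 = 5 -> verified
step 11: r3 = 3 -> no discrepancy
step 12: r1 = -8 -> verified
step 13: r1 = -(-8) = 8 -> verified
step 14: r2 = -8 -> same as recorded
step 15: r1 = -5 -> in agreement
No step deviates from the rules.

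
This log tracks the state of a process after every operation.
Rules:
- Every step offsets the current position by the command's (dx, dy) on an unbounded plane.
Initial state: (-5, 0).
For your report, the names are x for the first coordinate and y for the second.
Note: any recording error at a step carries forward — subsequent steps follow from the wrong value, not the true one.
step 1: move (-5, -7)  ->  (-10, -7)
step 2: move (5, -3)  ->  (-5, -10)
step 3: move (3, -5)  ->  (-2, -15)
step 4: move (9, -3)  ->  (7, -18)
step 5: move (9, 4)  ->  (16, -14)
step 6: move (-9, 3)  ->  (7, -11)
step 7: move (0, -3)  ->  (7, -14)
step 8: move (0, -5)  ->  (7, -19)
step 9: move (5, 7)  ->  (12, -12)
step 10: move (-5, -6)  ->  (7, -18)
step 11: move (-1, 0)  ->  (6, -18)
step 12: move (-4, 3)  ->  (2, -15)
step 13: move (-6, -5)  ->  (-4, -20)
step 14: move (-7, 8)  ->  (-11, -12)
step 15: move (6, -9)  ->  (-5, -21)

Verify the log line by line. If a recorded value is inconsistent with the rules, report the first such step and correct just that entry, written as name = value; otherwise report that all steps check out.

no error

step 1: x = -5 + (-5) = -10, y = 0 + (-7) = -7 -> verified
step 2: x = -10 + (5) = -5, y = -7 + (-3) = -10 -> verified
step 3: x = -5 + (3) = -2, y = -10 + (-5) = -15 -> exactly as logged
step 4: x = -2 + (9) = 7, y = -15 + (-3) = -18 -> verified
step 5: x = 7 + (9) = 16, y = -18 + (4) = -14 -> matches
step 6: x = 16 + (-9) = 7, y = -14 + (3) = -11 -> no discrepancy
step 7: x = 7 + (0) = 7, y = -11 + (-3) = -14 -> consistent with the log
step 8: x = 7 + (0) = 7, y = -14 + (-5) = -19 -> same as recorded
step 9: x = 7 + (5) = 12, y = -19 + (7) = -12 -> in agreement
step 10: x = 12 + (-5) = 7, y = -12 + (-6) = -18 -> confirmed correct
step 11: x = 7 + (-1) = 6, y = -18 + (0) = -18 -> verified
step 12: x = 6 + (-4) = 2, y = -18 + (3) = -15 -> verified
step 13: x = 2 + (-6) = -4, y = -15 + (-5) = -20 -> exactly as logged
step 14: x = -4 + (-7) = -11, y = -20 + (8) = -12 -> verified
step 15: x = -11 + (6) = -5, y = -12 + (-9) = -21 -> no discrepancy
Each recorded entry agrees with the recomputation.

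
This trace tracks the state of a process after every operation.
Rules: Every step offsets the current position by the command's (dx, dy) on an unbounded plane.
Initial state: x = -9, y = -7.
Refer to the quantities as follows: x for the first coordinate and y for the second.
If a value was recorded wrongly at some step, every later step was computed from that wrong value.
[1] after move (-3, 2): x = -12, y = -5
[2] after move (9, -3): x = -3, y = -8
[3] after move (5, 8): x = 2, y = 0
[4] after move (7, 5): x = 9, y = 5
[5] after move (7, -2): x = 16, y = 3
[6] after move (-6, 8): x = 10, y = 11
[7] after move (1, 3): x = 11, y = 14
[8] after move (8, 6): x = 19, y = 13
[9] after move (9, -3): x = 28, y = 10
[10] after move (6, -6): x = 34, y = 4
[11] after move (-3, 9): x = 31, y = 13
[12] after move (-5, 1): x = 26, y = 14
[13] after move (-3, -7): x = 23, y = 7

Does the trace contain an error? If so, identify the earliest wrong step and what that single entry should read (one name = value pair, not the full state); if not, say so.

step 1: x = -9 + (-3) = -12, y = -7 + (2) = -5 -> exactly as logged
step 2: x = -12 + (9) = -3, y = -5 + (-3) = -8 -> no discrepancy
step 3: x = -3 + (5) = 2, y = -8 + (8) = 0 -> confirmed correct
step 4: x = 2 + (7) = 9, y = 0 + (5) = 5 -> no discrepancy
step 5: x = 9 + (7) = 16, y = 5 + (-2) = 3 -> confirmed correct
step 6: x = 16 + (-6) = 10, y = 3 + (8) = 11 -> checks out
step 7: x = 10 + (1) = 11, y = 11 + (3) = 14 -> exactly as logged
step 8: x = 11 + (8) = 19, y = 14 + (6) = 20 -> first mismatch against the trace
The earliest wrong entry is at step 8: it should read y = 20.

step 8, y = 20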